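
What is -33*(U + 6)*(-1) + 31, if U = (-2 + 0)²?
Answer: 361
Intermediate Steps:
U = 4 (U = (-2)² = 4)
-33*(U + 6)*(-1) + 31 = -33*(4 + 6)*(-1) + 31 = -330*(-1) + 31 = -33*(-10) + 31 = 330 + 31 = 361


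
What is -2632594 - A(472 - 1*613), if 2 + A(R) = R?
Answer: -2632451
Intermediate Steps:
A(R) = -2 + R
-2632594 - A(472 - 1*613) = -2632594 - (-2 + (472 - 1*613)) = -2632594 - (-2 + (472 - 613)) = -2632594 - (-2 - 141) = -2632594 - 1*(-143) = -2632594 + 143 = -2632451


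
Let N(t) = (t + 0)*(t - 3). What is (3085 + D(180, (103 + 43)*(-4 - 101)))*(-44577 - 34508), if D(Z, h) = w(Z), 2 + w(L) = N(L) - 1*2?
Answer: -2763308985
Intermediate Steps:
N(t) = t*(-3 + t)
w(L) = -4 + L*(-3 + L) (w(L) = -2 + (L*(-3 + L) - 1*2) = -2 + (L*(-3 + L) - 2) = -2 + (-2 + L*(-3 + L)) = -4 + L*(-3 + L))
D(Z, h) = -4 + Z*(-3 + Z)
(3085 + D(180, (103 + 43)*(-4 - 101)))*(-44577 - 34508) = (3085 + (-4 + 180*(-3 + 180)))*(-44577 - 34508) = (3085 + (-4 + 180*177))*(-79085) = (3085 + (-4 + 31860))*(-79085) = (3085 + 31856)*(-79085) = 34941*(-79085) = -2763308985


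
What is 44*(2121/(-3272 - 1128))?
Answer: -2121/100 ≈ -21.210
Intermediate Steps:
44*(2121/(-3272 - 1128)) = 44*(2121/(-4400)) = 44*(2121*(-1/4400)) = 44*(-2121/4400) = -2121/100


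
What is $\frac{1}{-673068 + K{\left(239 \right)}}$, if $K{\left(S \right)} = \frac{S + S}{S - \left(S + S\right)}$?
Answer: $- \frac{1}{673070} \approx -1.4857 \cdot 10^{-6}$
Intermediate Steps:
$K{\left(S \right)} = -2$ ($K{\left(S \right)} = \frac{2 S}{S - 2 S} = \frac{2 S}{\left(-1\right) S} = 2 S \left(- \frac{1}{S}\right) = -2$)
$\frac{1}{-673068 + K{\left(239 \right)}} = \frac{1}{-673068 - 2} = \frac{1}{-673070} = - \frac{1}{673070}$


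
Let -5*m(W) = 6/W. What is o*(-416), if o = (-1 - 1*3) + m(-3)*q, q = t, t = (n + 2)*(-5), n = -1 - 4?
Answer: -832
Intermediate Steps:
n = -5
m(W) = -6/(5*W)
t = 15 (t = (-5 + 2)*(-5) = -3*(-5) = 15)
q = 15
o = 2 (o = (-1 - 1*3) - 6/5/(-3)*15 = (-1 - 3) - 6/5*(-1/3)*15 = -4 + (2/5)*15 = -4 + 6 = 2)
o*(-416) = 2*(-416) = -832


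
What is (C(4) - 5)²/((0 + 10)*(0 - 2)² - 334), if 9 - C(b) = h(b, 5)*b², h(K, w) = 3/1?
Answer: -968/147 ≈ -6.5850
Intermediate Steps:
h(K, w) = 3 (h(K, w) = 3*1 = 3)
C(b) = 9 - 3*b²
(C(4) - 5)²/((0 + 10)*(0 - 2)² - 334) = ((9 - 3*4²) - 5)²/((0 + 10)*(0 - 2)² - 334) = ((9 - 3*16) - 5)²/(10*(-2)² - 334) = ((9 - 48) - 5)²/(10*4 - 334) = (-39 - 5)²/(40 - 334) = (-44)²/(-294) = 1936*(-1/294) = -968/147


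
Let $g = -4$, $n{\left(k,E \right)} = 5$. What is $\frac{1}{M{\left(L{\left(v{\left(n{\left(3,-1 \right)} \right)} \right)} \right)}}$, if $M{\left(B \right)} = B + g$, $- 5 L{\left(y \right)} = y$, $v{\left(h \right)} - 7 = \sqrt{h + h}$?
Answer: $- \frac{135}{719} + \frac{5 \sqrt{10}}{719} \approx -0.16577$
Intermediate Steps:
$v{\left(h \right)} = 7 + \sqrt{2} \sqrt{h}$ ($v{\left(h \right)} = 7 + \sqrt{h + h} = 7 + \sqrt{2 h} = 7 + \sqrt{2} \sqrt{h}$)
$L{\left(y \right)} = - \frac{y}{5}$
$M{\left(B \right)} = -4 + B$ ($M{\left(B \right)} = B - 4 = -4 + B$)
$\frac{1}{M{\left(L{\left(v{\left(n{\left(3,-1 \right)} \right)} \right)} \right)}} = \frac{1}{-4 - \frac{7 + \sqrt{2} \sqrt{5}}{5}} = \frac{1}{-4 - \frac{7 + \sqrt{10}}{5}} = \frac{1}{-4 - \left(\frac{7}{5} + \frac{\sqrt{10}}{5}\right)} = \frac{1}{- \frac{27}{5} - \frac{\sqrt{10}}{5}}$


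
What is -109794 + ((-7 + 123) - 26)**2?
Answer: -101694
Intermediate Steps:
-109794 + ((-7 + 123) - 26)**2 = -109794 + (116 - 26)**2 = -109794 + 90**2 = -109794 + 8100 = -101694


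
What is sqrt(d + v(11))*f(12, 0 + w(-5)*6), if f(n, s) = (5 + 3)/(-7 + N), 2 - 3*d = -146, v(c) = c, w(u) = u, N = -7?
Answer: -4*sqrt(543)/21 ≈ -4.4385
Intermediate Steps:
d = 148/3 (d = 2/3 - 1/3*(-146) = 2/3 + 146/3 = 148/3 ≈ 49.333)
f(n, s) = -4/7 (f(n, s) = (5 + 3)/(-7 - 7) = 8/(-14) = 8*(-1/14) = -4/7)
sqrt(d + v(11))*f(12, 0 + w(-5)*6) = sqrt(148/3 + 11)*(-4/7) = sqrt(181/3)*(-4/7) = (sqrt(543)/3)*(-4/7) = -4*sqrt(543)/21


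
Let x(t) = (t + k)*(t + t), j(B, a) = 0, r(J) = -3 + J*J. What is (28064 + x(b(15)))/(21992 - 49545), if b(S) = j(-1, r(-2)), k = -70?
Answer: -28064/27553 ≈ -1.0185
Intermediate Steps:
r(J) = -3 + J²
b(S) = 0
x(t) = 2*t*(-70 + t) (x(t) = (t - 70)*(t + t) = (-70 + t)*(2*t) = 2*t*(-70 + t))
(28064 + x(b(15)))/(21992 - 49545) = (28064 + 2*0*(-70 + 0))/(21992 - 49545) = (28064 + 2*0*(-70))/(-27553) = (28064 + 0)*(-1/27553) = 28064*(-1/27553) = -28064/27553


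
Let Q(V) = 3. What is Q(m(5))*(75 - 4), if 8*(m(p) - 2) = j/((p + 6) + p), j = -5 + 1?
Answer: 213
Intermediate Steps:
j = -4
m(p) = 2 - 1/(2*(6 + 2*p)) (m(p) = 2 + (-4/((p + 6) + p))/8 = 2 + (-4/((6 + p) + p))/8 = 2 + (-4/(6 + 2*p))/8 = 2 - 1/(2*(6 + 2*p)))
Q(m(5))*(75 - 4) = 3*(75 - 4) = 3*71 = 213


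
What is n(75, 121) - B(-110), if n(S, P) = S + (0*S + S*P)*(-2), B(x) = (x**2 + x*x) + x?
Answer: -42165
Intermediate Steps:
B(x) = x + 2*x**2 (B(x) = (x**2 + x**2) + x = 2*x**2 + x = x + 2*x**2)
n(S, P) = S - 2*P*S (n(S, P) = S + (0 + P*S)*(-2) = S + (P*S)*(-2) = S - 2*P*S)
n(75, 121) - B(-110) = 75*(1 - 2*121) - (-110)*(1 + 2*(-110)) = 75*(1 - 242) - (-110)*(1 - 220) = 75*(-241) - (-110)*(-219) = -18075 - 1*24090 = -18075 - 24090 = -42165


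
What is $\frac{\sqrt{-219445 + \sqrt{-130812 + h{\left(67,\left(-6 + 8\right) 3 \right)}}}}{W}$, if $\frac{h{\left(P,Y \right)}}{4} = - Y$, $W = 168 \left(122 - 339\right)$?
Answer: $- \frac{\sqrt{-219445 + 2 i \sqrt{32709}}}{36456} \approx -1.059 \cdot 10^{-5} - 0.01285 i$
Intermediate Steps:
$W = -36456$ ($W = 168 \left(-217\right) = -36456$)
$h{\left(P,Y \right)} = - 4 Y$ ($h{\left(P,Y \right)} = 4 \left(- Y\right) = - 4 Y$)
$\frac{\sqrt{-219445 + \sqrt{-130812 + h{\left(67,\left(-6 + 8\right) 3 \right)}}}}{W} = \frac{\sqrt{-219445 + \sqrt{-130812 - 4 \left(-6 + 8\right) 3}}}{-36456} = \sqrt{-219445 + \sqrt{-130812 - 4 \cdot 2 \cdot 3}} \left(- \frac{1}{36456}\right) = \sqrt{-219445 + \sqrt{-130812 - 24}} \left(- \frac{1}{36456}\right) = \sqrt{-219445 + \sqrt{-130836}} \left(- \frac{1}{36456}\right) = \sqrt{-219445 + 2 i \sqrt{32709}} \left(- \frac{1}{36456}\right) = - \frac{\sqrt{-219445 + 2 i \sqrt{32709}}}{36456}$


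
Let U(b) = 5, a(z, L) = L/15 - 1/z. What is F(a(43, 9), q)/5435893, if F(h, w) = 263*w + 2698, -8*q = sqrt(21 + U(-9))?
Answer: 2698/5435893 - 263*sqrt(26)/43487144 ≈ 0.00046549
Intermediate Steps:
a(z, L) = -1/z + L/15 (a(z, L) = L*(1/15) - 1/z = L/15 - 1/z = -1/z + L/15)
q = -sqrt(26)/8 (q = -sqrt(21 + 5)/8 = -sqrt(26)/8 ≈ -0.63738)
F(h, w) = 2698 + 263*w
F(a(43, 9), q)/5435893 = (2698 + 263*(-sqrt(26)/8))/5435893 = (2698 - 263*sqrt(26)/8)*(1/5435893) = 2698/5435893 - 263*sqrt(26)/43487144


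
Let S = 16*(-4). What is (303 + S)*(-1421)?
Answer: -339619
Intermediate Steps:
S = -64
(303 + S)*(-1421) = (303 - 64)*(-1421) = 239*(-1421) = -339619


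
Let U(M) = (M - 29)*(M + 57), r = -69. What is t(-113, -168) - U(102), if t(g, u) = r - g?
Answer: -11563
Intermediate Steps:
U(M) = (-29 + M)*(57 + M)
t(g, u) = -69 - g
t(-113, -168) - U(102) = (-69 - 1*(-113)) - (-1653 + 102**2 + 28*102) = (-69 + 113) - (-1653 + 10404 + 2856) = 44 - 1*11607 = 44 - 11607 = -11563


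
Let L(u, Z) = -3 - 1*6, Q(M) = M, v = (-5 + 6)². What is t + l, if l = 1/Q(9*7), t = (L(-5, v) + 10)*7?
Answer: 442/63 ≈ 7.0159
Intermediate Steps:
v = 1 (v = 1² = 1)
L(u, Z) = -9 (L(u, Z) = -3 - 6 = -9)
t = 7 (t = (-9 + 10)*7 = 1*7 = 7)
l = 1/63 (l = 1/(9*7) = 1/63 ≈ 0.015873)
t + l = 7 + 1/63 = 442/63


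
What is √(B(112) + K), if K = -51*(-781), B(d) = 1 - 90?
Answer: √39742 ≈ 199.35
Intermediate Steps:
B(d) = -89
K = 39831
√(B(112) + K) = √(-89 + 39831) = √39742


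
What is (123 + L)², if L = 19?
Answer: 20164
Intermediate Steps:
(123 + L)² = (123 + 19)² = 142² = 20164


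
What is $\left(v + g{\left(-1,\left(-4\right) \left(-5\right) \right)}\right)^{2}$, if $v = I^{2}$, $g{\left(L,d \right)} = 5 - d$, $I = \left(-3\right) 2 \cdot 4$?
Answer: $314721$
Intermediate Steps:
$I = -24$ ($I = \left(-6\right) 4 = -24$)
$v = 576$ ($v = \left(-24\right)^{2} = 576$)
$\left(v + g{\left(-1,\left(-4\right) \left(-5\right) \right)}\right)^{2} = \left(576 + \left(5 - \left(-4\right) \left(-5\right)\right)\right)^{2} = \left(576 + \left(5 - 20\right)\right)^{2} = \left(576 - 15\right)^{2} = 561^{2} = 314721$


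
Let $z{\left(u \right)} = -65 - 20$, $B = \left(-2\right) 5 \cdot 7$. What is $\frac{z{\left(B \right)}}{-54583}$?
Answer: $\frac{85}{54583} \approx 0.0015573$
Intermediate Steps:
$B = -70$ ($B = \left(-10\right) 7 = -70$)
$z{\left(u \right)} = -85$
$\frac{z{\left(B \right)}}{-54583} = - \frac{85}{-54583} = \left(-85\right) \left(- \frac{1}{54583}\right) = \frac{85}{54583}$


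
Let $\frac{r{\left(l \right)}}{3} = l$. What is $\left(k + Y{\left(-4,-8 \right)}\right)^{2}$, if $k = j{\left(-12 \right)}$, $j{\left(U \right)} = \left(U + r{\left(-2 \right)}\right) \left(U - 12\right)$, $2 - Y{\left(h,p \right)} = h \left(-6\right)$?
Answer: $168100$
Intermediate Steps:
$r{\left(l \right)} = 3 l$
$Y{\left(h,p \right)} = 2 + 6 h$ ($Y{\left(h,p \right)} = 2 - h \left(-6\right) = 2 - - 6 h = 2 + 6 h$)
$j{\left(U \right)} = \left(-12 + U\right) \left(-6 + U\right)$ ($j{\left(U \right)} = \left(U + 3 \left(-2\right)\right) \left(U - 12\right) = \left(U - 6\right) \left(-12 + U\right) = \left(-6 + U\right) \left(-12 + U\right) = \left(-12 + U\right) \left(-6 + U\right)$)
$k = 432$ ($k = 72 + \left(-12\right)^{2} - -216 = 72 + 144 + 216 = 432$)
$\left(k + Y{\left(-4,-8 \right)}\right)^{2} = \left(432 + \left(2 + 6 \left(-4\right)\right)\right)^{2} = \left(432 + \left(2 - 24\right)\right)^{2} = \left(432 - 22\right)^{2} = 410^{2} = 168100$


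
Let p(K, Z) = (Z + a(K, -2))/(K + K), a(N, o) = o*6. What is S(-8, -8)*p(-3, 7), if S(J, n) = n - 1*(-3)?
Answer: -25/6 ≈ -4.1667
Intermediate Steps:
a(N, o) = 6*o
S(J, n) = 3 + n (S(J, n) = n + 3 = 3 + n)
p(K, Z) = (-12 + Z)/(2*K) (p(K, Z) = (Z + 6*(-2))/(K + K) = (Z - 12)/((2*K)) = (-12 + Z)*(1/(2*K)) = (-12 + Z)/(2*K))
S(-8, -8)*p(-3, 7) = (3 - 8)*((½)*(-12 + 7)/(-3)) = -5*(-1)*(-5)/(2*3) = -5*⅚ = -25/6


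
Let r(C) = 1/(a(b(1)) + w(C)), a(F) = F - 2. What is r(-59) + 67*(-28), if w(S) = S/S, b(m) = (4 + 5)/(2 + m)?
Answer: -3751/2 ≈ -1875.5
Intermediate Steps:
b(m) = 9/(2 + m)
w(S) = 1
a(F) = -2 + F
r(C) = ½ (r(C) = 1/((-2 + 9/(2 + 1)) + 1) = 1/((-2 + 9/3) + 1) = 1/((-2 + 9*(⅓)) + 1) = 1/((-2 + 3) + 1) = 1/(1 + 1) = 1/2 = ½)
r(-59) + 67*(-28) = ½ + 67*(-28) = ½ - 1876 = -3751/2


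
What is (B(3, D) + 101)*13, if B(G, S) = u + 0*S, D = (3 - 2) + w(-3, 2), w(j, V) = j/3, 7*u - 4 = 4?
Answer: 9295/7 ≈ 1327.9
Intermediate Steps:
u = 8/7 (u = 4/7 + (⅐)*4 = 4/7 + 4/7 = 8/7 ≈ 1.1429)
w(j, V) = j/3 (w(j, V) = j*(⅓) = j/3)
D = 0 (D = (3 - 2) + (⅓)*(-3) = 1 - 1 = 0)
B(G, S) = 8/7 (B(G, S) = 8/7 + 0*S = 8/7 + 0 = 8/7)
(B(3, D) + 101)*13 = (8/7 + 101)*13 = (715/7)*13 = 9295/7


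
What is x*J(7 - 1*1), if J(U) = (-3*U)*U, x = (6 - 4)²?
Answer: -432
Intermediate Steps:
x = 4 (x = 2² = 4)
J(U) = -3*U²
x*J(7 - 1*1) = 4*(-3*(7 - 1*1)²) = 4*(-3*(7 - 1)²) = 4*(-3*6²) = 4*(-3*36) = 4*(-108) = -432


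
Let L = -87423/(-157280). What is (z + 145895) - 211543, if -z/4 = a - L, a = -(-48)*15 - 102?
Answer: -2678390977/39320 ≈ -68118.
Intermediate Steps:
a = 618 (a = -12*(-60) - 102 = 720 - 102 = 618)
L = 87423/157280 (L = -87423*(-1/157280) = 87423/157280 ≈ 0.55584)
z = -97111617/39320 (z = -4*(618 - 1*87423/157280) = -4*(618 - 87423/157280) = -4*97111617/157280 = -97111617/39320 ≈ -2469.8)
(z + 145895) - 211543 = (-97111617/39320 + 145895) - 211543 = 5639479783/39320 - 211543 = -2678390977/39320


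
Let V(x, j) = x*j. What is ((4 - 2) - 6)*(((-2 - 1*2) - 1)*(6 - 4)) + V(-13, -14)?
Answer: 222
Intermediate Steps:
V(x, j) = j*x
((4 - 2) - 6)*(((-2 - 1*2) - 1)*(6 - 4)) + V(-13, -14) = ((4 - 2) - 6)*(((-2 - 1*2) - 1)*(6 - 4)) - 14*(-13) = (2 - 6)*(((-2 - 2) - 1)*2) + 182 = -4*(-4 - 1)*2 + 182 = -(-20)*2 + 182 = -4*(-10) + 182 = 40 + 182 = 222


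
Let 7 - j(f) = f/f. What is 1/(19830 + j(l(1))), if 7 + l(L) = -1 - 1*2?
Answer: 1/19836 ≈ 5.0413e-5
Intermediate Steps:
l(L) = -10 (l(L) = -7 + (-1 - 1*2) = -7 + (-1 - 2) = -7 - 3 = -10)
j(f) = 6 (j(f) = 7 - f/f = 7 - 1*1 = 7 - 1 = 6)
1/(19830 + j(l(1))) = 1/(19830 + 6) = 1/19836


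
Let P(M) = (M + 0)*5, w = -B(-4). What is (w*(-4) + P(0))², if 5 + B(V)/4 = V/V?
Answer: 4096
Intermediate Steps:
B(V) = -16 (B(V) = -20 + 4*(V/V) = -20 + 4*1 = -20 + 4 = -16)
w = 16 (w = -1*(-16) = 16)
P(M) = 5*M (P(M) = M*5 = 5*M)
(w*(-4) + P(0))² = (16*(-4) + 5*0)² = (-64 + 0)² = (-64)² = 4096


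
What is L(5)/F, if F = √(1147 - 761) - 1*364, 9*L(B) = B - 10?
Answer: 182/118899 + √386/237798 ≈ 0.0016133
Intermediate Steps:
L(B) = -10/9 + B/9 (L(B) = (B - 10)/9 = (-10 + B)/9 = -10/9 + B/9)
F = -364 + √386 (F = √386 - 364 = -364 + √386 ≈ -344.35)
L(5)/F = (-10/9 + (⅑)*5)/(-364 + √386) = (-10/9 + 5/9)/(-364 + √386) = -5/(9*(-364 + √386))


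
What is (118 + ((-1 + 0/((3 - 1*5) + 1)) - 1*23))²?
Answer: 8836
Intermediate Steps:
(118 + ((-1 + 0/((3 - 1*5) + 1)) - 1*23))² = (118 + ((-1 + 0/((3 - 5) + 1)) - 23))² = (118 + ((-1 + 0/(-2 + 1)) - 23))² = (118 + ((-1 + 0/(-1)) - 23))² = (118 + ((-1 - 1*0) - 23))² = (118 + ((-1 + 0) - 23))² = (118 + (-1 - 23))² = (118 - 24)² = 94² = 8836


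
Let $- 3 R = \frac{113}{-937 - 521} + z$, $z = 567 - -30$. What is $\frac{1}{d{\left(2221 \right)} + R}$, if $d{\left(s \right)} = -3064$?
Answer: $- \frac{4374}{14272249} \approx -0.00030647$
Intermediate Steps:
$z = 597$ ($z = 567 + 30 = 597$)
$R = - \frac{870313}{4374}$ ($R = - \frac{\frac{113}{-937 - 521} + 597}{3} = - \frac{\frac{113}{-1458} + 597}{3} = - \frac{113 \left(- \frac{1}{1458}\right) + 597}{3} = - \frac{- \frac{113}{1458} + 597}{3} = \left(- \frac{1}{3}\right) \frac{870313}{1458} = - \frac{870313}{4374} \approx -198.97$)
$\frac{1}{d{\left(2221 \right)} + R} = \frac{1}{-3064 - \frac{870313}{4374}} = \frac{1}{- \frac{14272249}{4374}} = - \frac{4374}{14272249}$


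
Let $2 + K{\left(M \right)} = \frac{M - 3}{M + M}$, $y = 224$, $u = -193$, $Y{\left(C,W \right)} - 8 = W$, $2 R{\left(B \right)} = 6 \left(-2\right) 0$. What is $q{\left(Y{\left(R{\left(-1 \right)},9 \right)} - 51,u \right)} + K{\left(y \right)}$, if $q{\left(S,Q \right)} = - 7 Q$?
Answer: $\frac{604573}{448} \approx 1349.5$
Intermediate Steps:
$R{\left(B \right)} = 0$ ($R{\left(B \right)} = \frac{6 \left(-2\right) 0}{2} = \frac{\left(-12\right) 0}{2} = \frac{1}{2} \cdot 0 = 0$)
$Y{\left(C,W \right)} = 8 + W$
$K{\left(M \right)} = -2 + \frac{-3 + M}{2 M}$ ($K{\left(M \right)} = -2 + \frac{M - 3}{M + M} = -2 + \frac{-3 + M}{2 M}$)
$q{\left(Y{\left(R{\left(-1 \right)},9 \right)} - 51,u \right)} + K{\left(y \right)} = \left(-7\right) \left(-193\right) + \frac{3 \left(-1 - 224\right)}{2 \cdot 224} = 1351 + \frac{3}{2} \cdot \frac{1}{224} \left(-1 - 224\right) = 1351 + \frac{3}{2} \cdot \frac{1}{224} \left(-225\right) = 1351 - \frac{675}{448} = \frac{604573}{448}$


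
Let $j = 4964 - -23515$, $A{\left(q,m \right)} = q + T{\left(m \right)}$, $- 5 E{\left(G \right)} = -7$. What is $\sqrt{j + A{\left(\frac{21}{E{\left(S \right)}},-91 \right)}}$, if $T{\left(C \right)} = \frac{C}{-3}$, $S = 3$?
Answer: $\frac{\sqrt{256719}}{3} \approx 168.89$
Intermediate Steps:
$E{\left(G \right)} = \frac{7}{5}$ ($E{\left(G \right)} = \left(- \frac{1}{5}\right) \left(-7\right) = \frac{7}{5}$)
$T{\left(C \right)} = - \frac{C}{3}$ ($T{\left(C \right)} = C \left(- \frac{1}{3}\right) = - \frac{C}{3}$)
$A{\left(q,m \right)} = q - \frac{m}{3}$
$j = 28479$ ($j = 4964 + 23515 = 28479$)
$\sqrt{j + A{\left(\frac{21}{E{\left(S \right)}},-91 \right)}} = \sqrt{28479 + \left(\frac{21}{\frac{7}{5}} - - \frac{91}{3}\right)} = \sqrt{28479 + \left(21 \cdot \frac{5}{7} + \frac{91}{3}\right)} = \sqrt{28479 + \left(15 + \frac{91}{3}\right)} = \sqrt{28479 + \frac{136}{3}} = \sqrt{\frac{85573}{3}} = \frac{\sqrt{256719}}{3}$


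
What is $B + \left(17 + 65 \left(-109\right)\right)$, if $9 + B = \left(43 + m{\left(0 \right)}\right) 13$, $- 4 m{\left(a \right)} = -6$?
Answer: $- \frac{12997}{2} \approx -6498.5$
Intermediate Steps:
$m{\left(a \right)} = \frac{3}{2}$ ($m{\left(a \right)} = \left(- \frac{1}{4}\right) \left(-6\right) = \frac{3}{2}$)
$B = \frac{1139}{2}$ ($B = -9 + \left(43 + \frac{3}{2}\right) 13 = -9 + \frac{89}{2} \cdot 13 = -9 + \frac{1157}{2} = \frac{1139}{2} \approx 569.5$)
$B + \left(17 + 65 \left(-109\right)\right) = \frac{1139}{2} + \left(17 + 65 \left(-109\right)\right) = \frac{1139}{2} + \left(17 - 7085\right) = \frac{1139}{2} - 7068 = - \frac{12997}{2}$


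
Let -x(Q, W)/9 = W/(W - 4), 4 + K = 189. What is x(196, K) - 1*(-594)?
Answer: 105849/181 ≈ 584.80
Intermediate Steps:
K = 185 (K = -4 + 189 = 185)
x(Q, W) = -9*W/(-4 + W) (x(Q, W) = -9*W/(W - 4) = -9*W/(-4 + W))
x(196, K) - 1*(-594) = -9*185/(-4 + 185) - 1*(-594) = -9*185/181 + 594 = -9*185*1/181 + 594 = -1665/181 + 594 = 105849/181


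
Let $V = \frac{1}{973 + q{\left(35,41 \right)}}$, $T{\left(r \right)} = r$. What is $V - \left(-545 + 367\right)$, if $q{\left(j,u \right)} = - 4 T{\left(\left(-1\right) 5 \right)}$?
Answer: $\frac{176755}{993} \approx 178.0$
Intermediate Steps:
$q{\left(j,u \right)} = 20$ ($q{\left(j,u \right)} = - 4 \left(\left(-1\right) 5\right) = \left(-4\right) \left(-5\right) = 20$)
$V = \frac{1}{993}$ ($V = \frac{1}{973 + 20} = \frac{1}{993} \approx 0.0010071$)
$V - \left(-545 + 367\right) = \frac{1}{993} - \left(-545 + 367\right) = \frac{1}{993} - -178 = \frac{1}{993} + 178 = \frac{176755}{993}$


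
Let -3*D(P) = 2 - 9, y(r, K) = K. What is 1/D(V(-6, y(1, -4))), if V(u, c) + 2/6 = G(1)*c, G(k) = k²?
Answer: 3/7 ≈ 0.42857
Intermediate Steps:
V(u, c) = -⅓ + c (V(u, c) = -⅓ + 1²*c = -⅓ + 1*c = -⅓ + c)
D(P) = 7/3 (D(P) = -(2 - 9)/3 = -⅓*(-7) = 7/3)
1/D(V(-6, y(1, -4))) = 1/(7/3) = 3/7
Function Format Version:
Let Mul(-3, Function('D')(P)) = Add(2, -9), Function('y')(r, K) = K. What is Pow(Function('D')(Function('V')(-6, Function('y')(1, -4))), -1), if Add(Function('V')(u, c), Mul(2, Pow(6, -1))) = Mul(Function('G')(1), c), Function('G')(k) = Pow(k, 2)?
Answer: Rational(3, 7) ≈ 0.42857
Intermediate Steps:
Function('V')(u, c) = Add(Rational(-1, 3), c) (Function('V')(u, c) = Add(Rational(-1, 3), Mul(Pow(1, 2), c)) = Add(Rational(-1, 3), Mul(1, c)) = Add(Rational(-1, 3), c))
Function('D')(P) = Rational(7, 3) (Function('D')(P) = Mul(Rational(-1, 3), Add(2, -9)) = Mul(Rational(-1, 3), -7) = Rational(7, 3))
Pow(Function('D')(Function('V')(-6, Function('y')(1, -4))), -1) = Pow(Rational(7, 3), -1) = Rational(3, 7)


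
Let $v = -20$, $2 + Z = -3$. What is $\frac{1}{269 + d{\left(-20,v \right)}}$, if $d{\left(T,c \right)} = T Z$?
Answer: $\frac{1}{369} \approx 0.00271$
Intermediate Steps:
$Z = -5$ ($Z = -2 - 3 = -5$)
$d{\left(T,c \right)} = - 5 T$ ($d{\left(T,c \right)} = T \left(-5\right) = - 5 T$)
$\frac{1}{269 + d{\left(-20,v \right)}} = \frac{1}{269 - -100} = \frac{1}{269 + 100} = \frac{1}{369}$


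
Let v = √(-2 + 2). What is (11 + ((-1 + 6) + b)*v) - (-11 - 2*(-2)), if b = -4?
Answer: 18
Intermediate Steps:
v = 0 (v = √0 = 0)
(11 + ((-1 + 6) + b)*v) - (-11 - 2*(-2)) = (11 + ((-1 + 6) - 4)*0) - (-11 - 2*(-2)) = (11 + (5 - 4)*0) - (-11 + 4) = (11 + 1*0) - 1*(-7) = (11 + 0) + 7 = 11 + 7 = 18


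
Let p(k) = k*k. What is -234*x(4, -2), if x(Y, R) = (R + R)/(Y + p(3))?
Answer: 72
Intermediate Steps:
p(k) = k²
x(Y, R) = 2*R/(9 + Y) (x(Y, R) = (R + R)/(Y + 3²) = (2*R)/(Y + 9) = (2*R)/(9 + Y) = 2*R/(9 + Y))
-234*x(4, -2) = -468*(-2)/(9 + 4) = -468*(-2)/13 = -234*(-4/13) = 72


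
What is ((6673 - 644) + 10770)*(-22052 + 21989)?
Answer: -1058337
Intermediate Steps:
((6673 - 644) + 10770)*(-22052 + 21989) = (6029 + 10770)*(-63) = 16799*(-63) = -1058337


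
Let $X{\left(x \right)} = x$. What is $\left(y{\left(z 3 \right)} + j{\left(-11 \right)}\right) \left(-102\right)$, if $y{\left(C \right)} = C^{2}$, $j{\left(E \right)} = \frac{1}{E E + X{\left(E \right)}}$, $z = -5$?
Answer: $- \frac{1262301}{55} \approx -22951.0$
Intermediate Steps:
$j{\left(E \right)} = \frac{1}{E + E^{2}}$ ($j{\left(E \right)} = \frac{1}{E E + E} = \frac{1}{E^{2} + E} = \frac{1}{E + E^{2}}$)
$\left(y{\left(z 3 \right)} + j{\left(-11 \right)}\right) \left(-102\right) = \left(\left(\left(-5\right) 3\right)^{2} + \frac{1}{\left(-11\right) \left(1 - 11\right)}\right) \left(-102\right) = \left(\left(-15\right)^{2} - \frac{1}{11 \left(-10\right)}\right) \left(-102\right) = \left(225 - - \frac{1}{110}\right) \left(-102\right) = \left(225 + \frac{1}{110}\right) \left(-102\right) = \frac{24751}{110} \left(-102\right) = - \frac{1262301}{55}$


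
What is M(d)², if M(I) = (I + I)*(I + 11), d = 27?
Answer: 4210704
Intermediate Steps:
M(I) = 2*I*(11 + I) (M(I) = (2*I)*(11 + I) = 2*I*(11 + I))
M(d)² = (2*27*(11 + 27))² = (2*27*38)² = 2052² = 4210704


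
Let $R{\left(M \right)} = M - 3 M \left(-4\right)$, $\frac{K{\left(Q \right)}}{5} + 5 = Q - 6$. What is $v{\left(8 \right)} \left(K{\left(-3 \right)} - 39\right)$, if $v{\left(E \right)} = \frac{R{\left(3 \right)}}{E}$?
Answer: $- \frac{4251}{8} \approx -531.38$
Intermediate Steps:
$K{\left(Q \right)} = -55 + 5 Q$ ($K{\left(Q \right)} = -25 + 5 \left(Q - 6\right) = -25 + 5 \left(-6 + Q\right) = -25 + \left(-30 + 5 Q\right) = -55 + 5 Q$)
$R{\left(M \right)} = 13 M$ ($R{\left(M \right)} = M - 3 \left(- 4 M\right) = M + 12 M = 13 M$)
$v{\left(E \right)} = \frac{39}{E}$ ($v{\left(E \right)} = \frac{13 \cdot 3}{E} = \frac{39}{E}$)
$v{\left(8 \right)} \left(K{\left(-3 \right)} - 39\right) = \frac{39}{8} \left(\left(-55 + 5 \left(-3\right)\right) - 39\right) = 39 \cdot \frac{1}{8} \left(\left(-55 - 15\right) - 39\right) = \frac{39 \left(-70 - 39\right)}{8} = \frac{39}{8} \left(-109\right) = - \frac{4251}{8}$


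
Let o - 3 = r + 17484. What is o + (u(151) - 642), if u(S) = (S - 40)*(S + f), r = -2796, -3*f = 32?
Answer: 29626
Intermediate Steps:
f = -32/3 (f = -⅓*32 = -32/3 ≈ -10.667)
u(S) = (-40 + S)*(-32/3 + S) (u(S) = (S - 40)*(S - 32/3) = (-40 + S)*(-32/3 + S))
o = 14691 (o = 3 + (-2796 + 17484) = 3 + 14688 = 14691)
o + (u(151) - 642) = 14691 + ((1280/3 + 151² - 152/3*151) - 642) = 14691 + ((1280/3 + 22801 - 22952/3) - 642) = 14691 + (15577 - 642) = 14691 + 14935 = 29626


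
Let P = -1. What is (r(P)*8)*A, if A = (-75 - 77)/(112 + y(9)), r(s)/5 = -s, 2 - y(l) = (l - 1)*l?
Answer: -3040/21 ≈ -144.76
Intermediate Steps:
y(l) = 2 - l*(-1 + l) (y(l) = 2 - (l - 1)*l = 2 - (-1 + l)*l = 2 - l*(-1 + l))
r(s) = -5*s (r(s) = 5*(-s) = -5*s)
A = -76/21 (A = (-75 - 77)/(112 + (2 + 9 - 1*9²)) = -152/(112 + (2 + 9 - 1*81)) = -152/(112 + (2 + 9 - 81)) = -152/(112 - 70) = -152/42 = -152*1/42 = -76/21 ≈ -3.6190)
(r(P)*8)*A = (-5*(-1)*8)*(-76/21) = (5*8)*(-76/21) = 40*(-76/21) = -3040/21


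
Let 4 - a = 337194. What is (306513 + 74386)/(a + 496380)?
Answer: 380899/159190 ≈ 2.3927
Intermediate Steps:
a = -337190 (a = 4 - 1*337194 = 4 - 337194 = -337190)
(306513 + 74386)/(a + 496380) = (306513 + 74386)/(-337190 + 496380) = 380899/159190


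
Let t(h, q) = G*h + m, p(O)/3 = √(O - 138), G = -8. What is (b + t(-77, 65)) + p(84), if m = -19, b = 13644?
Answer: 14241 + 9*I*√6 ≈ 14241.0 + 22.045*I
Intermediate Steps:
p(O) = 3*√(-138 + O) (p(O) = 3*√(O - 138) = 3*√(-138 + O))
t(h, q) = -19 - 8*h (t(h, q) = -8*h - 19 = -19 - 8*h)
(b + t(-77, 65)) + p(84) = (13644 + (-19 - 8*(-77))) + 3*√(-138 + 84) = (13644 + (-19 + 616)) + 3*√(-54) = (13644 + 597) + 3*(3*I*√6) = 14241 + 9*I*√6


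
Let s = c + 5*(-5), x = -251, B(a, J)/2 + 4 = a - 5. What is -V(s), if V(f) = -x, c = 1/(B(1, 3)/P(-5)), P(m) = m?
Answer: -251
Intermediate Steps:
B(a, J) = -18 + 2*a (B(a, J) = -8 + 2*(a - 5) = -8 + 2*(-5 + a) = -8 + (-10 + 2*a) = -18 + 2*a)
c = 5/16 (c = 1/((-18 + 2*1)/(-5)) = 1/((-18 + 2)*(-⅕)) = 1/(-16*(-⅕)) = 1/(16/5) = 5/16 ≈ 0.31250)
s = -395/16 (s = 5/16 + 5*(-5) = 5/16 - 25 = -395/16 ≈ -24.688)
V(f) = 251 (V(f) = -1*(-251) = 251)
-V(s) = -1*251 = -251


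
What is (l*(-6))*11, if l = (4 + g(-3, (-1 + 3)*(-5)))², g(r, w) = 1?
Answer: -1650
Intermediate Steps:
l = 25 (l = (4 + 1)² = 5² = 25)
(l*(-6))*11 = (25*(-6))*11 = -150*11 = -1650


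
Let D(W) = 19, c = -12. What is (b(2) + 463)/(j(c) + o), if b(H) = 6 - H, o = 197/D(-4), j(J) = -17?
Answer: -8873/126 ≈ -70.421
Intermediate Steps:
o = 197/19 ≈ 10.368
(b(2) + 463)/(j(c) + o) = ((6 - 1*2) + 463)/(-17 + 197/19) = ((6 - 2) + 463)/(-126/19) = (4 + 463)*(-19/126) = 467*(-19/126) = -8873/126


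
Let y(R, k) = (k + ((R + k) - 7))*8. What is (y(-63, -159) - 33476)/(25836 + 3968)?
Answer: -9145/7451 ≈ -1.2274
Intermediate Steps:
y(R, k) = -56 + 8*R + 16*k (y(R, k) = (k + (-7 + R + k))*8 = (-7 + R + 2*k)*8 = -56 + 8*R + 16*k)
(y(-63, -159) - 33476)/(25836 + 3968) = ((-56 + 8*(-63) + 16*(-159)) - 33476)/(25836 + 3968) = ((-56 - 504 - 2544) - 33476)/29804 = (-3104 - 33476)*(1/29804) = -36580*1/29804 = -9145/7451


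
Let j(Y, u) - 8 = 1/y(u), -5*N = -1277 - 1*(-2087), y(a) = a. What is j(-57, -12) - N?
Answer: 2039/12 ≈ 169.92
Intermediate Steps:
N = -162 (N = -(-1277 - 1*(-2087))/5 = -(-1277 + 2087)/5 = -⅕*810 = -162)
j(Y, u) = 8 + 1/u
j(-57, -12) - N = (8 + 1/(-12)) - 1*(-162) = (8 - 1/12) + 162 = 95/12 + 162 = 2039/12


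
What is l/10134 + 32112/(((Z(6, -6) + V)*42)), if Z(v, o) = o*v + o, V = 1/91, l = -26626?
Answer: -403410565/19361007 ≈ -20.836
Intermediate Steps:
V = 1/91 ≈ 0.010989
Z(v, o) = o + o*v
l/10134 + 32112/(((Z(6, -6) + V)*42)) = -26626/10134 + 32112/(((-6*(1 + 6) + 1/91)*42)) = -26626*1/10134 + 32112/(((-6*7 + 1/91)*42)) = -13313/5067 + 32112/(((-42 + 1/91)*42)) = -13313/5067 + 32112/((-3821/91*42)) = -13313/5067 + 32112/(-22926/13) = -13313/5067 + 32112*(-13/22926) = -13313/5067 - 69576/3821 = -403410565/19361007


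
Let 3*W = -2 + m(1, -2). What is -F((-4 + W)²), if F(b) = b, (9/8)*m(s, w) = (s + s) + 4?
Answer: -676/81 ≈ -8.3457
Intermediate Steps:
m(s, w) = 32/9 + 16*s/9 (m(s, w) = 8*((s + s) + 4)/9 = 8*(2*s + 4)/9 = 8*(4 + 2*s)/9 = 32/9 + 16*s/9)
W = 10/9 (W = (-2 + (32/9 + (16/9)*1))/3 = (-2 + (32/9 + 16/9))/3 = (-2 + 16/3)/3 = (⅓)*(10/3) = 10/9 ≈ 1.1111)
-F((-4 + W)²) = -(-4 + 10/9)² = -(-26/9)² = -1*676/81 = -676/81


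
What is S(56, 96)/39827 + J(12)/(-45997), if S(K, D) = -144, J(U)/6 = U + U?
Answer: -12358656/1831922519 ≈ -0.0067463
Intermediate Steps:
J(U) = 12*U (J(U) = 6*(U + U) = 6*(2*U) = 12*U)
S(56, 96)/39827 + J(12)/(-45997) = -144/39827 + (12*12)/(-45997) = -144*1/39827 + 144*(-1/45997) = -144/39827 - 144/45997 = -12358656/1831922519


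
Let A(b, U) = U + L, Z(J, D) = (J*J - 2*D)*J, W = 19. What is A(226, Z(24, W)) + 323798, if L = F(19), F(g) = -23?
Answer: 336687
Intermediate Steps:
L = -23
Z(J, D) = J*(J**2 - 2*D) (Z(J, D) = (J**2 - 2*D)*J = J*(J**2 - 2*D))
A(b, U) = -23 + U (A(b, U) = U - 23 = -23 + U)
A(226, Z(24, W)) + 323798 = (-23 + 24*(24**2 - 2*19)) + 323798 = (-23 + 24*(576 - 38)) + 323798 = (-23 + 24*538) + 323798 = (-23 + 12912) + 323798 = 12889 + 323798 = 336687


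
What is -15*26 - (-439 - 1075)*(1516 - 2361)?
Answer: -1279720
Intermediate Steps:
-15*26 - (-439 - 1075)*(1516 - 2361) = -390 - (-1514)*(-845) = -390 - 1*1279330 = -390 - 1279330 = -1279720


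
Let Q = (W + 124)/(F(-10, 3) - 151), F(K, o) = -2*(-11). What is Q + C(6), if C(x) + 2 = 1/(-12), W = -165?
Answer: -911/516 ≈ -1.7655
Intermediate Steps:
F(K, o) = 22
C(x) = -25/12 (C(x) = -2 + 1/(-12) = -2 - 1/12 = -25/12)
Q = 41/129 (Q = (-165 + 124)/(22 - 151) = -41/(-129) = -41*(-1/129) = 41/129 ≈ 0.31783)
Q + C(6) = 41/129 - 25/12 = -911/516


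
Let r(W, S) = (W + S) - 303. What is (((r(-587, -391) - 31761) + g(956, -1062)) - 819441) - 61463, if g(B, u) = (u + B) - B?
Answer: -915008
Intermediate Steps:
r(W, S) = -303 + S + W (r(W, S) = (S + W) - 303 = -303 + S + W)
g(B, u) = u (g(B, u) = (B + u) - B = u)
(((r(-587, -391) - 31761) + g(956, -1062)) - 819441) - 61463 = ((((-303 - 391 - 587) - 31761) - 1062) - 819441) - 61463 = (((-1281 - 31761) - 1062) - 819441) - 61463 = ((-33042 - 1062) - 819441) - 61463 = (-34104 - 819441) - 61463 = -853545 - 61463 = -915008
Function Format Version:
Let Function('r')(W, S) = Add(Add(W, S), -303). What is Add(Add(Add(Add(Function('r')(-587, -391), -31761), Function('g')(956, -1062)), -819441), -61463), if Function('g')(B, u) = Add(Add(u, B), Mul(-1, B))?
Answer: -915008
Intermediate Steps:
Function('r')(W, S) = Add(-303, S, W) (Function('r')(W, S) = Add(Add(S, W), -303) = Add(-303, S, W))
Function('g')(B, u) = u (Function('g')(B, u) = Add(Add(B, u), Mul(-1, B)) = u)
Add(Add(Add(Add(Function('r')(-587, -391), -31761), Function('g')(956, -1062)), -819441), -61463) = Add(Add(Add(Add(Add(-303, -391, -587), -31761), -1062), -819441), -61463) = Add(Add(Add(Add(-1281, -31761), -1062), -819441), -61463) = Add(Add(Add(-33042, -1062), -819441), -61463) = Add(Add(-34104, -819441), -61463) = Add(-853545, -61463) = -915008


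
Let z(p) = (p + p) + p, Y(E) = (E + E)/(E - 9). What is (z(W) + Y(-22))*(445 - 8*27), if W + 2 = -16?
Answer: -373270/31 ≈ -12041.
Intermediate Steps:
W = -18 (W = -2 - 16 = -18)
Y(E) = 2*E/(-9 + E) (Y(E) = (2*E)/(-9 + E) = 2*E/(-9 + E))
z(p) = 3*p (z(p) = 2*p + p = 3*p)
(z(W) + Y(-22))*(445 - 8*27) = (3*(-18) + 2*(-22)/(-9 - 22))*(445 - 8*27) = (-54 + 2*(-22)/(-31))*(445 - 216) = (-54 + 2*(-22)*(-1/31))*229 = (-54 + 44/31)*229 = -1630/31*229 = -373270/31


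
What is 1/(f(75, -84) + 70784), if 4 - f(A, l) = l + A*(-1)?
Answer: 1/70947 ≈ 1.4095e-5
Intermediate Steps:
f(A, l) = 4 + A - l (f(A, l) = 4 - (l + A*(-1)) = 4 - (l - A) = 4 + (A - l) = 4 + A - l)
1/(f(75, -84) + 70784) = 1/((4 + 75 - 1*(-84)) + 70784) = 1/((4 + 75 + 84) + 70784) = 1/(163 + 70784) = 1/70947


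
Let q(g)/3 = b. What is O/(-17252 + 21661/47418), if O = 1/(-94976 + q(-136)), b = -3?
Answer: 47418/77700928619875 ≈ 6.1026e-10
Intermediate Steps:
q(g) = -9 (q(g) = 3*(-3) = -9)
O = -1/94985 (O = 1/(-94976 - 9) = 1/(-94985) = -1/94985 ≈ -1.0528e-5)
O/(-17252 + 21661/47418) = -1/(94985*(-17252 + 21661/47418)) = -1/(94985*(-818033675/47418)) = -1/94985*(-47418/818033675) = 47418/77700928619875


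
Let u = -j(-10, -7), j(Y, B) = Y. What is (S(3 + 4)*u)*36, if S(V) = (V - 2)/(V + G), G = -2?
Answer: 360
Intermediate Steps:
S(V) = 1 (S(V) = (V - 2)/(V - 2) = (-2 + V)/(-2 + V) = 1)
u = 10 (u = -1*(-10) = 10)
(S(3 + 4)*u)*36 = (1*10)*36 = 10*36 = 360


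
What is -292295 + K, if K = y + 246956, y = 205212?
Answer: 159873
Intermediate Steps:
K = 452168 (K = 205212 + 246956 = 452168)
-292295 + K = -292295 + 452168 = 159873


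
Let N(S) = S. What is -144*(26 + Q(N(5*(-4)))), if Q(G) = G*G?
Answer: -61344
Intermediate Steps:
Q(G) = G²
-144*(26 + Q(N(5*(-4)))) = -144*(26 + (5*(-4))²) = -144*(26 + (-20)²) = -144*(26 + 400) = -144*426 = -61344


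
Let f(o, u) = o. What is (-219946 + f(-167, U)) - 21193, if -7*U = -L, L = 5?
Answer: -241306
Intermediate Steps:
U = 5/7 (U = -(-1)*5/7 = -⅐*(-5) = 5/7 ≈ 0.71429)
(-219946 + f(-167, U)) - 21193 = (-219946 - 167) - 21193 = -220113 - 21193 = -241306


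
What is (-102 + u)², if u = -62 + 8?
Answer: 24336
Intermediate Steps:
u = -54
(-102 + u)² = (-102 - 54)² = (-156)² = 24336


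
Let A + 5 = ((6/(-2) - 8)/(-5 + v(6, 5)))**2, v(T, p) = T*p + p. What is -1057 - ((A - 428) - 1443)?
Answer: 736979/900 ≈ 818.87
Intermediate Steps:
v(T, p) = p + T*p
A = -4379/900 (A = -5 + ((6/(-2) - 8)/(-5 + 5*(1 + 6)))**2 = -5 + ((6*(-1/2) - 8)/(-5 + 5*7))**2 = -5 + ((-3 - 8)/(-5 + 35))**2 = -5 + (-11/30)**2 = -5 + 121/900 = -4379/900 ≈ -4.8656)
-1057 - ((A - 428) - 1443) = -1057 - ((-4379/900 - 428) - 1443) = -1057 - (-389579/900 - 1443) = -1057 - 1*(-1688279/900) = -1057 + 1688279/900 = 736979/900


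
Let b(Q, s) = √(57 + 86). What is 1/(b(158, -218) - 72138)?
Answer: -6558/473080991 - √143/5203890901 ≈ -1.3865e-5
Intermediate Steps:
b(Q, s) = √143
1/(b(158, -218) - 72138) = 1/(√143 - 72138) = 1/(-72138 + √143)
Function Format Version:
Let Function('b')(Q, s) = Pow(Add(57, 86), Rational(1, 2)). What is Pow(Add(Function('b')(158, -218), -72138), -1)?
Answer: Add(Rational(-6558, 473080991), Mul(Rational(-1, 5203890901), Pow(143, Rational(1, 2)))) ≈ -1.3865e-5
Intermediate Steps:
Function('b')(Q, s) = Pow(143, Rational(1, 2))
Pow(Add(Function('b')(158, -218), -72138), -1) = Pow(Add(Pow(143, Rational(1, 2)), -72138), -1) = Pow(Add(-72138, Pow(143, Rational(1, 2))), -1)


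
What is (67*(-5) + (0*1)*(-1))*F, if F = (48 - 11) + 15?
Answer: -17420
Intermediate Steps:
F = 52 (F = 37 + 15 = 52)
(67*(-5) + (0*1)*(-1))*F = (67*(-5) + (0*1)*(-1))*52 = (-335 + 0*(-1))*52 = (-335 + 0)*52 = -335*52 = -17420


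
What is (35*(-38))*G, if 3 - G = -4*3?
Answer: -19950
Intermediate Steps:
G = 15 (G = 3 - (-4)*3 = 3 - 1*(-12) = 3 + 12 = 15)
(35*(-38))*G = (35*(-38))*15 = -1330*15 = -19950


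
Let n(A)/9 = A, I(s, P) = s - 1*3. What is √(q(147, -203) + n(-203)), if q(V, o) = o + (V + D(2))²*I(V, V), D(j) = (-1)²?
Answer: √3152146 ≈ 1775.4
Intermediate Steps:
D(j) = 1
I(s, P) = -3 + s (I(s, P) = s - 3 = -3 + s)
n(A) = 9*A
q(V, o) = o + (1 + V)²*(-3 + V) (q(V, o) = o + (V + 1)²*(-3 + V) = o + (1 + V)²*(-3 + V))
√(q(147, -203) + n(-203)) = √((-203 + (1 + 147)²*(-3 + 147)) + 9*(-203)) = √((-203 + 148²*144) - 1827) = √((-203 + 21904*144) - 1827) = √((-203 + 3154176) - 1827) = √(3153973 - 1827) = √3152146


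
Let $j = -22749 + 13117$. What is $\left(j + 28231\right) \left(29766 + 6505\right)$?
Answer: $674604329$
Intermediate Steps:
$j = -9632$
$\left(j + 28231\right) \left(29766 + 6505\right) = \left(-9632 + 28231\right) \left(29766 + 6505\right) = 18599 \cdot 36271 = 674604329$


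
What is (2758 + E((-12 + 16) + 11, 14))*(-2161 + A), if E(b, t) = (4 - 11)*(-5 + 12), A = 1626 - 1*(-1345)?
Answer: 2194290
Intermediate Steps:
A = 2971 (A = 1626 + 1345 = 2971)
E(b, t) = -49 (E(b, t) = -7*7 = -49)
(2758 + E((-12 + 16) + 11, 14))*(-2161 + A) = (2758 - 49)*(-2161 + 2971) = 2709*810 = 2194290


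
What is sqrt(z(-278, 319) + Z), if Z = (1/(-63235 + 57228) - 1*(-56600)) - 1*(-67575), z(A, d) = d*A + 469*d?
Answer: sqrt(6679301800089)/6007 ≈ 430.24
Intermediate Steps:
z(A, d) = 469*d + A*d (z(A, d) = A*d + 469*d = 469*d + A*d)
Z = 745919224/6007 (Z = (1/(-6007) + 56600) + 67575 = (-1/6007 + 56600) + 67575 = 339996199/6007 + 67575 = 745919224/6007 ≈ 1.2418e+5)
sqrt(z(-278, 319) + Z) = sqrt(319*(469 - 278) + 745919224/6007) = sqrt(319*191 + 745919224/6007) = sqrt(60929 + 745919224/6007) = sqrt(1111919727/6007) = sqrt(6679301800089)/6007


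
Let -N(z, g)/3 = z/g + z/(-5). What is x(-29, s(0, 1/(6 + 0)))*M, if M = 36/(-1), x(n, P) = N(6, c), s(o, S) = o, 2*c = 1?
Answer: 5832/5 ≈ 1166.4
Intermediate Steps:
c = ½ (c = (½)*1 = ½ ≈ 0.50000)
N(z, g) = 3*z/5 - 3*z/g (N(z, g) = -3*(z/g + z/(-5)) = -3*(z/g + z*(-⅕)) = -3*(z/g - z/5) = -3*(-z/5 + z/g) = 3*z/5 - 3*z/g)
x(n, P) = -162/5 (x(n, P) = (⅗)*6*(-5 + ½)/(½) = (⅗)*6*2*(-9/2) = -162/5)
M = -36 (M = 36*(-1) = -36)
x(-29, s(0, 1/(6 + 0)))*M = -162/5*(-36) = 5832/5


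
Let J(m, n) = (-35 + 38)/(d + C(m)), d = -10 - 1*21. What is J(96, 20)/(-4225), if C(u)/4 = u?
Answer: -3/1491425 ≈ -2.0115e-6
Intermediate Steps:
d = -31 (d = -10 - 21 = -31)
C(u) = 4*u
J(m, n) = 3/(-31 + 4*m) (J(m, n) = (-35 + 38)/(-31 + 4*m) = 3/(-31 + 4*m))
J(96, 20)/(-4225) = (3/(-31 + 4*96))/(-4225) = (3/(-31 + 384))*(-1/4225) = (3/353)*(-1/4225) = -3/1491425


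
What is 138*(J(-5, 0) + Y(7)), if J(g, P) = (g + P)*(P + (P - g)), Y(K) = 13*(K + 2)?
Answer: 12696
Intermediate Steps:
Y(K) = 26 + 13*K (Y(K) = 13*(2 + K) = 26 + 13*K)
J(g, P) = (P + g)*(-g + 2*P)
138*(J(-5, 0) + Y(7)) = 138*((-1*(-5)² + 2*0² + 0*(-5)) + (26 + 13*7)) = 138*((-1*25 + 2*0 + 0) + (26 + 91)) = 138*((-25 + 0 + 0) + 117) = 138*(-25 + 117) = 138*92 = 12696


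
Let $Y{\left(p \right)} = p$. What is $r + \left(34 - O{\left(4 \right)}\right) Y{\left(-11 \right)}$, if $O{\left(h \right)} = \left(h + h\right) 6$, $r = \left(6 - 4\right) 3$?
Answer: $160$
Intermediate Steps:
$r = 6$ ($r = 2 \cdot 3 = 6$)
$O{\left(h \right)} = 12 h$ ($O{\left(h \right)} = 2 h 6 = 12 h$)
$r + \left(34 - O{\left(4 \right)}\right) Y{\left(-11 \right)} = 6 + \left(34 - 12 \cdot 4\right) \left(-11\right) = 6 + \left(34 - 48\right) \left(-11\right) = 6 - -154 = 6 + 154 = 160$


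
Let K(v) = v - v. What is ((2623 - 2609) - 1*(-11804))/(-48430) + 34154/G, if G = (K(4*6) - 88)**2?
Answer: 390639907/93760480 ≈ 4.1664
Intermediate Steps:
K(v) = 0
G = 7744 (G = (0 - 88)**2 = (-88)**2 = 7744)
((2623 - 2609) - 1*(-11804))/(-48430) + 34154/G = ((2623 - 2609) - 1*(-11804))/(-48430) + 34154/7744 = (14 + 11804)*(-1/48430) + 34154*(1/7744) = 11818*(-1/48430) + 17077/3872 = -5909/24215 + 17077/3872 = 390639907/93760480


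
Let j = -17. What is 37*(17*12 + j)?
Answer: 6919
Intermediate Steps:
37*(17*12 + j) = 37*(17*12 - 17) = 37*(204 - 17) = 37*187 = 6919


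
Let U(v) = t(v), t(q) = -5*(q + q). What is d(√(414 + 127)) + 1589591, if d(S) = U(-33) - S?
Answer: 1589921 - √541 ≈ 1.5899e+6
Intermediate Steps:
t(q) = -10*q
U(v) = -10*v
d(S) = 330 - S (d(S) = -10*(-33) - S = 330 - S)
d(√(414 + 127)) + 1589591 = (330 - √(414 + 127)) + 1589591 = (330 - √541) + 1589591 = 1589921 - √541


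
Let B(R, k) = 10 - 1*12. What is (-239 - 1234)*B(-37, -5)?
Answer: 2946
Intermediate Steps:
B(R, k) = -2 (B(R, k) = 10 - 12 = -2)
(-239 - 1234)*B(-37, -5) = (-239 - 1234)*(-2) = -1473*(-2) = 2946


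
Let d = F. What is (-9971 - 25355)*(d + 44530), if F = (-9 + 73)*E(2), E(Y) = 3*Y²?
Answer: -1600197148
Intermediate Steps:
F = 768 (F = (-9 + 73)*(3*2²) = 64*(3*4) = 64*12 = 768)
d = 768
(-9971 - 25355)*(d + 44530) = (-9971 - 25355)*(768 + 44530) = -35326*45298 = -1600197148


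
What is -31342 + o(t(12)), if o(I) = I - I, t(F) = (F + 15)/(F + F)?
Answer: -31342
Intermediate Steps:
t(F) = (15 + F)/(2*F) (t(F) = (15 + F)/((2*F)) = (15 + F)*(1/(2*F)) = (15 + F)/(2*F))
o(I) = 0
-31342 + o(t(12)) = -31342 + 0 = -31342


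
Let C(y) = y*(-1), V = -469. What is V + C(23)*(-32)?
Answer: 267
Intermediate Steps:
C(y) = -y
V + C(23)*(-32) = -469 - 1*23*(-32) = -469 - 23*(-32) = -469 + 736 = 267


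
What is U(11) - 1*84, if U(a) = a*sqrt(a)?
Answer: -84 + 11*sqrt(11) ≈ -47.517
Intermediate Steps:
U(a) = a**(3/2)
U(11) - 1*84 = 11**(3/2) - 1*84 = 11*sqrt(11) - 84 = -84 + 11*sqrt(11)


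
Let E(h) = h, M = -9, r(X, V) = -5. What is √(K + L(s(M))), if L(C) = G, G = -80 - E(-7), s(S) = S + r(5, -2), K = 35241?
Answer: 4*√2198 ≈ 187.53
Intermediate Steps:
s(S) = -5 + S (s(S) = S - 5 = -5 + S)
G = -73 (G = -80 - 1*(-7) = -80 + 7 = -73)
L(C) = -73
√(K + L(s(M))) = √(35241 - 73) = √35168 = 4*√2198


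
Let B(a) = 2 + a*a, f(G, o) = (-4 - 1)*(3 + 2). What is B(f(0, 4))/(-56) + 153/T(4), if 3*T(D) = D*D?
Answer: 1959/112 ≈ 17.491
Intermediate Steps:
f(G, o) = -25 (f(G, o) = -5*5 = -25)
T(D) = D²/3 (T(D) = (D*D)/3 = D²/3)
B(a) = 2 + a²
B(f(0, 4))/(-56) + 153/T(4) = (2 + (-25)²)/(-56) + 153/(((⅓)*4²)) = (2 + 625)*(-1/56) + 153/(((⅓)*16)) = 627*(-1/56) + 153/(16/3) = -627/56 + 153*(3/16) = -627/56 + 459/16 = 1959/112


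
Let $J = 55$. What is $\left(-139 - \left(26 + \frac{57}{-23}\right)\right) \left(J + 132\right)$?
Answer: $- \frac{699006}{23} \approx -30392.0$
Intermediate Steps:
$\left(-139 - \left(26 + \frac{57}{-23}\right)\right) \left(J + 132\right) = \left(-139 - \left(26 + \frac{57}{-23}\right)\right) \left(55 + 132\right) = \left(-139 - \frac{541}{23}\right) 187 = \left(- \frac{3738}{23}\right) 187 = - \frac{699006}{23}$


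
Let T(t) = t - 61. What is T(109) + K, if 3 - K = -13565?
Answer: 13616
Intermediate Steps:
K = 13568 (K = 3 - 1*(-13565) = 3 + 13565 = 13568)
T(t) = -61 + t
T(109) + K = (-61 + 109) + 13568 = 48 + 13568 = 13616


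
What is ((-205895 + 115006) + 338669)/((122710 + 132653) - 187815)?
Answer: 4765/1299 ≈ 3.6682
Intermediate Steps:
((-205895 + 115006) + 338669)/((122710 + 132653) - 187815) = (-90889 + 338669)/(255363 - 187815) = 247780/67548 = 247780*(1/67548) = 4765/1299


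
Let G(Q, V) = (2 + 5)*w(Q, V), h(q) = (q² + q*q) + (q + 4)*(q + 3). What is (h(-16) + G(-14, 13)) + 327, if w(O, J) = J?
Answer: 1086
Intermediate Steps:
h(q) = 2*q² + (3 + q)*(4 + q) (h(q) = (q² + q²) + (4 + q)*(3 + q) = 2*q² + (3 + q)*(4 + q))
G(Q, V) = 7*V (G(Q, V) = (2 + 5)*V = 7*V)
(h(-16) + G(-14, 13)) + 327 = ((12 + 3*(-16)² + 7*(-16)) + 7*13) + 327 = ((12 + 3*256 - 112) + 91) + 327 = ((12 + 768 - 112) + 91) + 327 = (668 + 91) + 327 = 759 + 327 = 1086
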